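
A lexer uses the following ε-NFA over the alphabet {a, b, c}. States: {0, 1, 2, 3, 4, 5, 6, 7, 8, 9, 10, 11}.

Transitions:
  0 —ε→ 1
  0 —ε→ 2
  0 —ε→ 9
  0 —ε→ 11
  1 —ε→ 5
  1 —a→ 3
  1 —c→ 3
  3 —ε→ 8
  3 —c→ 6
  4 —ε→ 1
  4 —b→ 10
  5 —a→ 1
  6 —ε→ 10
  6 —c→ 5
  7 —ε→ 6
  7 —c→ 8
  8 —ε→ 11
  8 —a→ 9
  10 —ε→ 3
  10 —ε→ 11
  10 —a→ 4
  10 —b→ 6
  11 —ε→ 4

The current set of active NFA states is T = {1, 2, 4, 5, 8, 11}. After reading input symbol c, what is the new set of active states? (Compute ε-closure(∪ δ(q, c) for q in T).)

{1, 3, 4, 5, 8, 11}

1 on c → {3}.
No c-transition from 2, 4, 5, 8, 11.
Union after reading c: {3}.
Now take the ε-closure:
From 3 via ε: add 8.
From 8 via ε: add 11.
From 11 via ε: add 4.
From 4 via ε: add 1.
From 1 via ε: add 5.
No new states can be added; the closed set is {1, 3, 4, 5, 8, 11}.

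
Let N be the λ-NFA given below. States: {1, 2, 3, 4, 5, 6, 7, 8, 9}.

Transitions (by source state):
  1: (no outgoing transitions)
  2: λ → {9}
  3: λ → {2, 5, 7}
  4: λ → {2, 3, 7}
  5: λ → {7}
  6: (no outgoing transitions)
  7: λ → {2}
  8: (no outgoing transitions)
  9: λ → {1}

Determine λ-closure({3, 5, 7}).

Start with {3, 5, 7}.
From 3 via λ: add 2.
From 2 via λ: add 9.
From 9 via λ: add 1.
No new states can be added; the closed set is {1, 2, 3, 5, 7, 9}.

{1, 2, 3, 5, 7, 9}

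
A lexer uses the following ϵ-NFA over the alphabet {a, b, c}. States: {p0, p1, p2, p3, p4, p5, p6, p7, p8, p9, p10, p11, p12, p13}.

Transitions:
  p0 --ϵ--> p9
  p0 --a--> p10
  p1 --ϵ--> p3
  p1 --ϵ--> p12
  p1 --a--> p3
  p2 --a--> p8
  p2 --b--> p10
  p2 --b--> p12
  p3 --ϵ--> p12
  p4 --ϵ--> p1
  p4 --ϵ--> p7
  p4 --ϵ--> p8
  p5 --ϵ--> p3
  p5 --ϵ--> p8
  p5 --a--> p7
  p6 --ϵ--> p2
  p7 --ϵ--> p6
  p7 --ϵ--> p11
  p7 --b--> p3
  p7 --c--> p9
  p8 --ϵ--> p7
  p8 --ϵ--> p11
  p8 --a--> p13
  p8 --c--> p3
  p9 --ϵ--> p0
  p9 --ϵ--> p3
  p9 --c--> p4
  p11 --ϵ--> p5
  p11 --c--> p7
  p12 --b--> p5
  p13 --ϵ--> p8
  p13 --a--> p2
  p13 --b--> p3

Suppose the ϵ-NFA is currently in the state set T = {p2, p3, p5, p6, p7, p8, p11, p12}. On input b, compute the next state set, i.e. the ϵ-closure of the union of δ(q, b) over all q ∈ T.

p2 on b → {p10, p12}.
p7 on b → {p3}.
p12 on b → {p5}.
No b-transition from p3, p5, p6, p8, p11.
Union after reading b: {p3, p5, p10, p12}.
Now take the ϵ-closure:
From p5 via ϵ: add p8.
From p8 via ϵ: add p7, p11.
From p7 via ϵ: add p6.
From p6 via ϵ: add p2.
No new states can be added; the closed set is {p2, p3, p5, p6, p7, p8, p10, p11, p12}.

{p2, p3, p5, p6, p7, p8, p10, p11, p12}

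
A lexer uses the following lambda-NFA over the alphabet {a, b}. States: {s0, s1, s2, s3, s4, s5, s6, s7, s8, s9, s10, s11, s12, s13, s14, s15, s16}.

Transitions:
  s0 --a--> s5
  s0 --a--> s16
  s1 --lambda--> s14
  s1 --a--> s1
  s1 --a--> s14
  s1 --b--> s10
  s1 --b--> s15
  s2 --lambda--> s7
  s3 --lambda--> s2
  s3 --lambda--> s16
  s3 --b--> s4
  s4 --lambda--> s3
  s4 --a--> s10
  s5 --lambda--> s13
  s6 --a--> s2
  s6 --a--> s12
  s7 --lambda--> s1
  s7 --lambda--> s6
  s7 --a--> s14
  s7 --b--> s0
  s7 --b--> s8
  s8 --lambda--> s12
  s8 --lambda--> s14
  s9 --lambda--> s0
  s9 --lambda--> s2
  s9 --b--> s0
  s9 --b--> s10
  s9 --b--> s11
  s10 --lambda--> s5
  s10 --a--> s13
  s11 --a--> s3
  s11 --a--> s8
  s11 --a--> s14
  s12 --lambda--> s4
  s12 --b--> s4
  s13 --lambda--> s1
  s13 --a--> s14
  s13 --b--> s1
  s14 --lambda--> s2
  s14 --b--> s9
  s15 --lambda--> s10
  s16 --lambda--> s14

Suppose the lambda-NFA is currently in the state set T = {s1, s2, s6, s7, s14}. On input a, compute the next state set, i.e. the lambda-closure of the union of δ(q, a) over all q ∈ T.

s1 on a → {s1, s14}.
s6 on a → {s2, s12}.
s7 on a → {s14}.
No a-transition from s2, s14.
Union after reading a: {s1, s2, s12, s14}.
Now take the lambda-closure:
From s2 via lambda: add s7.
From s12 via lambda: add s4.
From s4 via lambda: add s3.
From s7 via lambda: add s6.
From s3 via lambda: add s16.
No new states can be added; the closed set is {s1, s2, s3, s4, s6, s7, s12, s14, s16}.

{s1, s2, s3, s4, s6, s7, s12, s14, s16}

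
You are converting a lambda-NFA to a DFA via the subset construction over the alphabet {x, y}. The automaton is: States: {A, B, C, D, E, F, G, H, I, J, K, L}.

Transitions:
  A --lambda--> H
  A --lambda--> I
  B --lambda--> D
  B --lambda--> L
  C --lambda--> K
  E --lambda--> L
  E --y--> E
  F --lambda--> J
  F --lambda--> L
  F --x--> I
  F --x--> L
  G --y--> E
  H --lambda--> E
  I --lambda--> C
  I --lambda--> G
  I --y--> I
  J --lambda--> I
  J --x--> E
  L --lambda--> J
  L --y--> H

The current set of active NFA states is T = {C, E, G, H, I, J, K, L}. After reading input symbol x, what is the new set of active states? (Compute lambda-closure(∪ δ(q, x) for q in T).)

{C, E, G, I, J, K, L}

J on x → {E}.
No x-transition from C, E, G, H, I, K, L.
Union after reading x: {E}.
Now take the lambda-closure:
From E via lambda: add L.
From L via lambda: add J.
From J via lambda: add I.
From I via lambda: add C, G.
From C via lambda: add K.
No new states can be added; the closed set is {C, E, G, I, J, K, L}.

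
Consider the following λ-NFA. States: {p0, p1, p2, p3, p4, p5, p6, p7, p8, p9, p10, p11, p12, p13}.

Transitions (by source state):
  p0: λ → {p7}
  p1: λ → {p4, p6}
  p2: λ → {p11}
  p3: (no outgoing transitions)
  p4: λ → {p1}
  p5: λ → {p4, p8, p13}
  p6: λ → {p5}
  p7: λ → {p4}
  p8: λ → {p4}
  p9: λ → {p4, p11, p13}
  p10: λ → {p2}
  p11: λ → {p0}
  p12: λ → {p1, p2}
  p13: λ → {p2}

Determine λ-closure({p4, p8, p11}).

{p0, p1, p2, p4, p5, p6, p7, p8, p11, p13}

Start with {p4, p8, p11}.
From p4 via λ: add p1.
From p11 via λ: add p0.
From p0 via λ: add p7.
From p1 via λ: add p6.
From p6 via λ: add p5.
From p5 via λ: add p13.
From p13 via λ: add p2.
No new states can be added; the closed set is {p0, p1, p2, p4, p5, p6, p7, p8, p11, p13}.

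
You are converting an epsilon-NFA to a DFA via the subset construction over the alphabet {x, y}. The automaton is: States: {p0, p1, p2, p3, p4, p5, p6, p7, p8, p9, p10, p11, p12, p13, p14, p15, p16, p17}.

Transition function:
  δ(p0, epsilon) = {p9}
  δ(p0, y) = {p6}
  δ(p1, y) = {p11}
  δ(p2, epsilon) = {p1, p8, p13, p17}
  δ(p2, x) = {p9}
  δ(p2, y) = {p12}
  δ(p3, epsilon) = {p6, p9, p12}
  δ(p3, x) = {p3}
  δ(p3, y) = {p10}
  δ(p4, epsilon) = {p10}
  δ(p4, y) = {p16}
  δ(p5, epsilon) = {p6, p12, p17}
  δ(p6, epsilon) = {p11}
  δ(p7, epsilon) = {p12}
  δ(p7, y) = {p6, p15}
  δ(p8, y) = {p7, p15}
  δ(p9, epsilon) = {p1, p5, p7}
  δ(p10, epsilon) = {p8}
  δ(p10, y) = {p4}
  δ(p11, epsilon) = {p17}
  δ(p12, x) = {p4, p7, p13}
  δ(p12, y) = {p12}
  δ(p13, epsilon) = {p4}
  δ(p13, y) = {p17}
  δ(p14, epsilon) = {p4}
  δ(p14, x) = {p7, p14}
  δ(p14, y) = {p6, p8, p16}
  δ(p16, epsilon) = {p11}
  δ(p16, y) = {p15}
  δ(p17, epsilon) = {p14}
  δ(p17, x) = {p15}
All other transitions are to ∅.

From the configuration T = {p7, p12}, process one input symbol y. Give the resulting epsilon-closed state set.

p7 on y → {p6, p15}.
p12 on y → {p12}.
Union after reading y: {p6, p12, p15}.
Now take the epsilon-closure:
From p6 via epsilon: add p11.
From p11 via epsilon: add p17.
From p17 via epsilon: add p14.
From p14 via epsilon: add p4.
From p4 via epsilon: add p10.
From p10 via epsilon: add p8.
No new states can be added; the closed set is {p4, p6, p8, p10, p11, p12, p14, p15, p17}.

{p4, p6, p8, p10, p11, p12, p14, p15, p17}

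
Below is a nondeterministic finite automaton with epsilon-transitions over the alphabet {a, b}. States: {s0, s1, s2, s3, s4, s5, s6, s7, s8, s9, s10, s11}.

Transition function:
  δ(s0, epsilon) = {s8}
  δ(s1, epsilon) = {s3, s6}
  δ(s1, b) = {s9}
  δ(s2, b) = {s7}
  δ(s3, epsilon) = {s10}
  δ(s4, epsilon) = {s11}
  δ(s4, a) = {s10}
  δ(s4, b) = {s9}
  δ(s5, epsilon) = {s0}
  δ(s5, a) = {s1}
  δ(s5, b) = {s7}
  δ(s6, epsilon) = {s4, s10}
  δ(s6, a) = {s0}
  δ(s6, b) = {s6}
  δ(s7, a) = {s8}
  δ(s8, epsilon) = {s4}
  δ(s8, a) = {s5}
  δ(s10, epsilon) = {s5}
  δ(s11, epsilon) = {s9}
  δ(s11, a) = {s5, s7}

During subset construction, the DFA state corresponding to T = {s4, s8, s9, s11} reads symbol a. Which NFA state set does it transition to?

{s0, s4, s5, s7, s8, s9, s10, s11}

s4 on a → {s10}.
s8 on a → {s5}.
s11 on a → {s5, s7}.
No a-transition from s9.
Union after reading a: {s5, s7, s10}.
Now take the epsilon-closure:
From s5 via epsilon: add s0.
From s0 via epsilon: add s8.
From s8 via epsilon: add s4.
From s4 via epsilon: add s11.
From s11 via epsilon: add s9.
No new states can be added; the closed set is {s0, s4, s5, s7, s8, s9, s10, s11}.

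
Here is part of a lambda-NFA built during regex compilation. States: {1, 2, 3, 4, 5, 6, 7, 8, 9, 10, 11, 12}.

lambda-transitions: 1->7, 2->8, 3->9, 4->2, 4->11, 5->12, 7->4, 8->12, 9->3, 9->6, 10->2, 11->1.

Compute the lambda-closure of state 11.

Start with {11}.
From 11 via lambda: add 1.
From 1 via lambda: add 7.
From 7 via lambda: add 4.
From 4 via lambda: add 2.
From 2 via lambda: add 8.
From 8 via lambda: add 12.
No new states can be added; the closed set is {1, 2, 4, 7, 8, 11, 12}.

{1, 2, 4, 7, 8, 11, 12}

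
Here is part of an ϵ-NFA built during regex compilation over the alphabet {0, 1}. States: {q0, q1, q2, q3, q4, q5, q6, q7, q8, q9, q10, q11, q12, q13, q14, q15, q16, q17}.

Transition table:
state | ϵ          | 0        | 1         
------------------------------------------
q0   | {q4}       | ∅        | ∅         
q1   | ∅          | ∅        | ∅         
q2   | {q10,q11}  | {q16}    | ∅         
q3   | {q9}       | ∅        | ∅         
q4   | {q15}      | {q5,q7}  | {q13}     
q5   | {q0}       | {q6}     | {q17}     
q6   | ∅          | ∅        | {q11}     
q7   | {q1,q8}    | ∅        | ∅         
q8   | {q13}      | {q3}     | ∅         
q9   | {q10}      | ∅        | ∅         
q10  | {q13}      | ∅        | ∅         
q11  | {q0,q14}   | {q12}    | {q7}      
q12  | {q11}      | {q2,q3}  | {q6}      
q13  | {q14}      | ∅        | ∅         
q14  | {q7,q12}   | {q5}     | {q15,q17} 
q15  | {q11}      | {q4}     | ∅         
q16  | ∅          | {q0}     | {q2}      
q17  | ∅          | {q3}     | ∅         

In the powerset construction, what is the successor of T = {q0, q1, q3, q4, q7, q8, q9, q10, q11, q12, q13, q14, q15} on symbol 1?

q4 on 1 → {q13}.
q11 on 1 → {q7}.
q12 on 1 → {q6}.
q14 on 1 → {q15, q17}.
No 1-transition from q0, q1, q3, q7, q8, q9, q10, q13, q15.
Union after reading 1: {q6, q7, q13, q15, q17}.
Now take the ϵ-closure:
From q7 via ϵ: add q1, q8.
From q13 via ϵ: add q14.
From q15 via ϵ: add q11.
From q11 via ϵ: add q0.
From q14 via ϵ: add q12.
From q0 via ϵ: add q4.
No new states can be added; the closed set is {q0, q1, q4, q6, q7, q8, q11, q12, q13, q14, q15, q17}.

{q0, q1, q4, q6, q7, q8, q11, q12, q13, q14, q15, q17}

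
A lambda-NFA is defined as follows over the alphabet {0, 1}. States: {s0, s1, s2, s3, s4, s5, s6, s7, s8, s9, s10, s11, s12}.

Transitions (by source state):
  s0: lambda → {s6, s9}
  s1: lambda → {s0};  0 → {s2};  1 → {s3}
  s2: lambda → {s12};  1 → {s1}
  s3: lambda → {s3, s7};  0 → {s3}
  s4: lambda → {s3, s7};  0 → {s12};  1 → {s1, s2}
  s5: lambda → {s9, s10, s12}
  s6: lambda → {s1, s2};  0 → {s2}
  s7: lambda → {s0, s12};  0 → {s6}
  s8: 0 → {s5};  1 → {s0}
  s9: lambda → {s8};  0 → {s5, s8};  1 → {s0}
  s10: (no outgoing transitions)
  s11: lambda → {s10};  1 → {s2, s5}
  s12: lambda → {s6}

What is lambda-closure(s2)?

{s0, s1, s2, s6, s8, s9, s12}

Start with {s2}.
From s2 via lambda: add s12.
From s12 via lambda: add s6.
From s6 via lambda: add s1.
From s1 via lambda: add s0.
From s0 via lambda: add s9.
From s9 via lambda: add s8.
No new states can be added; the closed set is {s0, s1, s2, s6, s8, s9, s12}.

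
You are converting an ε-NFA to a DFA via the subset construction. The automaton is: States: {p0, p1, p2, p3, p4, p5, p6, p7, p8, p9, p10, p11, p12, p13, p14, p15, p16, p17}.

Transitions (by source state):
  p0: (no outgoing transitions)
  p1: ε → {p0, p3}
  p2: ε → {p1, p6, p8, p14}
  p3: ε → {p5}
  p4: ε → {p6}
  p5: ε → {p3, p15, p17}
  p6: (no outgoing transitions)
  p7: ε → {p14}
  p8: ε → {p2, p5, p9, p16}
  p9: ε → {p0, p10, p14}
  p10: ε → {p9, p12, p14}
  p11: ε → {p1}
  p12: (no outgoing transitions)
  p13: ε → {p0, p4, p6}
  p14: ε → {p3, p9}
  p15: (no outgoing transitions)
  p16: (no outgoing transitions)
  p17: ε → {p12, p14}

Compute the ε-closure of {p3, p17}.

{p0, p3, p5, p9, p10, p12, p14, p15, p17}

Start with {p3, p17}.
From p3 via ε: add p5.
From p17 via ε: add p12, p14.
From p5 via ε: add p15.
From p14 via ε: add p9.
From p9 via ε: add p0, p10.
No new states can be added; the closed set is {p0, p3, p5, p9, p10, p12, p14, p15, p17}.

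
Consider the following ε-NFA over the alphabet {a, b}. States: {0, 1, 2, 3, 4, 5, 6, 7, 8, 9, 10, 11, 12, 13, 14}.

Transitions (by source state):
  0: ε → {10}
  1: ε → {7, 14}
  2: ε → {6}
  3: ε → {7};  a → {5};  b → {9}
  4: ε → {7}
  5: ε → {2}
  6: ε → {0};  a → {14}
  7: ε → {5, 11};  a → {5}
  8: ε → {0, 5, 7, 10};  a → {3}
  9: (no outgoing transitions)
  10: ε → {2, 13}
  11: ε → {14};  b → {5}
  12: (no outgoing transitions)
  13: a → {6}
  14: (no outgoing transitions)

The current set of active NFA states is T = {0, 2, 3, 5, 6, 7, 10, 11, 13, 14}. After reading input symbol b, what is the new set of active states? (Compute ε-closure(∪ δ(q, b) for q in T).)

{0, 2, 5, 6, 9, 10, 13}

3 on b → {9}.
11 on b → {5}.
No b-transition from 0, 2, 5, 6, 7, 10, 13, 14.
Union after reading b: {5, 9}.
Now take the ε-closure:
From 5 via ε: add 2.
From 2 via ε: add 6.
From 6 via ε: add 0.
From 0 via ε: add 10.
From 10 via ε: add 13.
No new states can be added; the closed set is {0, 2, 5, 6, 9, 10, 13}.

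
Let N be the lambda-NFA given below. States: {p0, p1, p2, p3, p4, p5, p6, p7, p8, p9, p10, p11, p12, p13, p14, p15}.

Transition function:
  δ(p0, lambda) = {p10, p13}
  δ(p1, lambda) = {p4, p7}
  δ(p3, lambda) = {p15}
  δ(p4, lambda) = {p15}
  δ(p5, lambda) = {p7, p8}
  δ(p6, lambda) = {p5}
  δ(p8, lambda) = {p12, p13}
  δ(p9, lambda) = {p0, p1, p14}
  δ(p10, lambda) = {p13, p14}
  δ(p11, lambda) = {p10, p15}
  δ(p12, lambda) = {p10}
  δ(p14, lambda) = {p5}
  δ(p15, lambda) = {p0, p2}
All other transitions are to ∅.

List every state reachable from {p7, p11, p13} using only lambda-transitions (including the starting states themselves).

Start with {p7, p11, p13}.
From p11 via lambda: add p10, p15.
From p10 via lambda: add p14.
From p15 via lambda: add p0, p2.
From p14 via lambda: add p5.
From p5 via lambda: add p8.
From p8 via lambda: add p12.
No new states can be added; the closed set is {p0, p2, p5, p7, p8, p10, p11, p12, p13, p14, p15}.

{p0, p2, p5, p7, p8, p10, p11, p12, p13, p14, p15}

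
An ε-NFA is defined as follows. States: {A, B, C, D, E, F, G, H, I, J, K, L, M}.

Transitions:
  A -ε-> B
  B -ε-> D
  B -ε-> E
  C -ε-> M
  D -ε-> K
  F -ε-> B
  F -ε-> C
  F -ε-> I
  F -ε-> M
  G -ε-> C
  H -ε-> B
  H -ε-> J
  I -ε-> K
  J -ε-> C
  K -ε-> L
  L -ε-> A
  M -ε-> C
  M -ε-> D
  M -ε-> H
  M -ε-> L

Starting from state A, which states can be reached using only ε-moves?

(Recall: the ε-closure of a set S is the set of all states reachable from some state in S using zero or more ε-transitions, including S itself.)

{A, B, D, E, K, L}

Start with {A}.
From A via ε: add B.
From B via ε: add D, E.
From D via ε: add K.
From K via ε: add L.
No new states can be added; the closed set is {A, B, D, E, K, L}.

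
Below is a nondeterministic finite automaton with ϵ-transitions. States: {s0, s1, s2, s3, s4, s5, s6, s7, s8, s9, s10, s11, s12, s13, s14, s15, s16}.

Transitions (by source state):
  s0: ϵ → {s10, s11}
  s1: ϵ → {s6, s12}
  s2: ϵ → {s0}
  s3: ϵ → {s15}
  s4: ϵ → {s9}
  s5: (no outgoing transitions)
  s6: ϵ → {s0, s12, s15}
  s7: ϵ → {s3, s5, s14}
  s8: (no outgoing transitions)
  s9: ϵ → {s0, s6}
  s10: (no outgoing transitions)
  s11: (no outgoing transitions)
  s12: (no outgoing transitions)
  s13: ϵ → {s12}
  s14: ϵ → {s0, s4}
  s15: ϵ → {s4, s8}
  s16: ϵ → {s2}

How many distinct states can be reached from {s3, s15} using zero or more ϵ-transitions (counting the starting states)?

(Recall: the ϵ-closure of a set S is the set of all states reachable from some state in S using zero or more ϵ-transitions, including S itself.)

Start with {s3, s15}.
From s15 via ϵ: add s4, s8.
From s4 via ϵ: add s9.
From s9 via ϵ: add s0, s6.
From s0 via ϵ: add s10, s11.
From s6 via ϵ: add s12.
ϵ-closure = {s0, s3, s4, s6, s8, s9, s10, s11, s12, s15}, which has 10 states.

10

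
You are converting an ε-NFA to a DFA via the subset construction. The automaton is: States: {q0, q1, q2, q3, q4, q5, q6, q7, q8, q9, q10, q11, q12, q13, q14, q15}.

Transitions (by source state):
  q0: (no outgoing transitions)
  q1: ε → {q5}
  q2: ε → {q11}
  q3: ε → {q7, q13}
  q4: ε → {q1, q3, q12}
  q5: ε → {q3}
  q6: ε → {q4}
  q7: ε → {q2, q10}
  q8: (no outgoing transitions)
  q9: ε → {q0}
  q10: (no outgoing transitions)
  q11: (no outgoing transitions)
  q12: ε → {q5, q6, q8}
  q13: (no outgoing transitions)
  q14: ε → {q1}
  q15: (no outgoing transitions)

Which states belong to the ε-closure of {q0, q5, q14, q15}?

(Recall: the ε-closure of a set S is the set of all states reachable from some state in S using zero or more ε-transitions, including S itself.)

{q0, q1, q2, q3, q5, q7, q10, q11, q13, q14, q15}

Start with {q0, q5, q14, q15}.
From q5 via ε: add q3.
From q14 via ε: add q1.
From q3 via ε: add q7, q13.
From q7 via ε: add q2, q10.
From q2 via ε: add q11.
No new states can be added; the closed set is {q0, q1, q2, q3, q5, q7, q10, q11, q13, q14, q15}.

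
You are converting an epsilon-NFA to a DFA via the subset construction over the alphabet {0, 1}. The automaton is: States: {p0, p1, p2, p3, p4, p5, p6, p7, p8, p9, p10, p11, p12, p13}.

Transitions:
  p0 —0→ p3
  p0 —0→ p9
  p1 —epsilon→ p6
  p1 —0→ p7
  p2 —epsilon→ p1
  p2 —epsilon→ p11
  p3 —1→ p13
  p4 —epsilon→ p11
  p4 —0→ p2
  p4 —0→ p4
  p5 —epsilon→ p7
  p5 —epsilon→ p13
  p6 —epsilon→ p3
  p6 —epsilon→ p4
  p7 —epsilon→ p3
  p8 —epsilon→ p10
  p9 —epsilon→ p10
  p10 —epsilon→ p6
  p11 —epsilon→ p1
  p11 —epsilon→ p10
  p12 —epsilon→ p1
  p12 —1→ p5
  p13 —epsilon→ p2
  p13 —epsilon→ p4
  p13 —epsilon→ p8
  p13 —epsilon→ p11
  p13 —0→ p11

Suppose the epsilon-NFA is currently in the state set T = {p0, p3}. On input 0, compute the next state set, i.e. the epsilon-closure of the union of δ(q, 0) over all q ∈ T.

{p1, p3, p4, p6, p9, p10, p11}

p0 on 0 → {p3, p9}.
No 0-transition from p3.
Union after reading 0: {p3, p9}.
Now take the epsilon-closure:
From p9 via epsilon: add p10.
From p10 via epsilon: add p6.
From p6 via epsilon: add p4.
From p4 via epsilon: add p11.
From p11 via epsilon: add p1.
No new states can be added; the closed set is {p1, p3, p4, p6, p9, p10, p11}.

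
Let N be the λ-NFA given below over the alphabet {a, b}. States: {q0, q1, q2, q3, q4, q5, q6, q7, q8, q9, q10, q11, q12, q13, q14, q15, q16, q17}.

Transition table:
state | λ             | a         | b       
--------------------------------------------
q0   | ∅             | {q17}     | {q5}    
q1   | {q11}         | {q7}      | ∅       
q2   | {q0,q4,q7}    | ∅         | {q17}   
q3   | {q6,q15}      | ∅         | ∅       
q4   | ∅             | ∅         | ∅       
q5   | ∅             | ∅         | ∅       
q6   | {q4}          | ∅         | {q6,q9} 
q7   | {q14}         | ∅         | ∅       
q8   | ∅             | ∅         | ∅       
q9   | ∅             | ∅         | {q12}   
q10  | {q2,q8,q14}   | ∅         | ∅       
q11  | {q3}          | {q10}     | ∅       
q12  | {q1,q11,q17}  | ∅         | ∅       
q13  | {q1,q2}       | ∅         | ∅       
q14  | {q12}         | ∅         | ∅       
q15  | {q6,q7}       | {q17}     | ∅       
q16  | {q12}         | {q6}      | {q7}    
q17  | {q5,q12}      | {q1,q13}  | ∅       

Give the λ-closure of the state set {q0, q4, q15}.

Start with {q0, q4, q15}.
From q15 via λ: add q6, q7.
From q7 via λ: add q14.
From q14 via λ: add q12.
From q12 via λ: add q1, q11, q17.
From q11 via λ: add q3.
From q17 via λ: add q5.
No new states can be added; the closed set is {q0, q1, q3, q4, q5, q6, q7, q11, q12, q14, q15, q17}.

{q0, q1, q3, q4, q5, q6, q7, q11, q12, q14, q15, q17}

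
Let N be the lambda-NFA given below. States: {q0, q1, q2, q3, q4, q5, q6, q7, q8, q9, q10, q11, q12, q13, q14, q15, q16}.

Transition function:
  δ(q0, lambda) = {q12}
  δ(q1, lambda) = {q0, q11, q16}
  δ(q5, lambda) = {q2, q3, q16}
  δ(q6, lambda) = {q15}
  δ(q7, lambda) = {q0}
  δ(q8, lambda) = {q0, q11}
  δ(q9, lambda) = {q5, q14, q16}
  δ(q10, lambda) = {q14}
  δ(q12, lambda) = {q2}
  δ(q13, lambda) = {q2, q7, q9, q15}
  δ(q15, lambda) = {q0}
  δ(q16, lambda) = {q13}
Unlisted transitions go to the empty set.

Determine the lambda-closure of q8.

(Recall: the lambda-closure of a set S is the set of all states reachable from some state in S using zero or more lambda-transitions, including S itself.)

Start with {q8}.
From q8 via lambda: add q0, q11.
From q0 via lambda: add q12.
From q12 via lambda: add q2.
No new states can be added; the closed set is {q0, q2, q8, q11, q12}.

{q0, q2, q8, q11, q12}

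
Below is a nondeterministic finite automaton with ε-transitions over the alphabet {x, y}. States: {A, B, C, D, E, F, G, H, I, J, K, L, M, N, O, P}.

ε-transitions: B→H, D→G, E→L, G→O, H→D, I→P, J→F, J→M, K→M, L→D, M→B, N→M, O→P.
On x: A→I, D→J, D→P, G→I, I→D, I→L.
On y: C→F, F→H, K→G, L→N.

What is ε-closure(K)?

{B, D, G, H, K, M, O, P}

Start with {K}.
From K via ε: add M.
From M via ε: add B.
From B via ε: add H.
From H via ε: add D.
From D via ε: add G.
From G via ε: add O.
From O via ε: add P.
No new states can be added; the closed set is {B, D, G, H, K, M, O, P}.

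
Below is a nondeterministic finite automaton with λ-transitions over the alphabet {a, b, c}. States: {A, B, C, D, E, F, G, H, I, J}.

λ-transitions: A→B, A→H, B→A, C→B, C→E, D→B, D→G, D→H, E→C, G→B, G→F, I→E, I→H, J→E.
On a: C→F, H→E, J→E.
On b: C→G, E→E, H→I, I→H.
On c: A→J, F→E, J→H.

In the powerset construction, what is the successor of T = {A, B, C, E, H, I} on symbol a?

{A, B, C, E, F, H}

C on a → {F}.
H on a → {E}.
No a-transition from A, B, E, I.
Union after reading a: {E, F}.
Now take the λ-closure:
From E via λ: add C.
From C via λ: add B.
From B via λ: add A.
From A via λ: add H.
No new states can be added; the closed set is {A, B, C, E, F, H}.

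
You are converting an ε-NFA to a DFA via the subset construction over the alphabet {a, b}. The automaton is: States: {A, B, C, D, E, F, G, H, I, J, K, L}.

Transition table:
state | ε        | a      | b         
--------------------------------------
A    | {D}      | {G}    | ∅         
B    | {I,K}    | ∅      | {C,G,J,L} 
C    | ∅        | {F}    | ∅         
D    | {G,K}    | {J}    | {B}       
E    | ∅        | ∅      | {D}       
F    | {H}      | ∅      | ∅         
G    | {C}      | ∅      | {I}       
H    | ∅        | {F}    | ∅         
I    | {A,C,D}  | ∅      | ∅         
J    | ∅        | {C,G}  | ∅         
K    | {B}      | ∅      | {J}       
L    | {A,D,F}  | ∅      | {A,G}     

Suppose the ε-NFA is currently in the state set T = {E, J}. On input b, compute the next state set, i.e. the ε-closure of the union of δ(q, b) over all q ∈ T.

E on b → {D}.
No b-transition from J.
Union after reading b: {D}.
Now take the ε-closure:
From D via ε: add G, K.
From G via ε: add C.
From K via ε: add B.
From B via ε: add I.
From I via ε: add A.
No new states can be added; the closed set is {A, B, C, D, G, I, K}.

{A, B, C, D, G, I, K}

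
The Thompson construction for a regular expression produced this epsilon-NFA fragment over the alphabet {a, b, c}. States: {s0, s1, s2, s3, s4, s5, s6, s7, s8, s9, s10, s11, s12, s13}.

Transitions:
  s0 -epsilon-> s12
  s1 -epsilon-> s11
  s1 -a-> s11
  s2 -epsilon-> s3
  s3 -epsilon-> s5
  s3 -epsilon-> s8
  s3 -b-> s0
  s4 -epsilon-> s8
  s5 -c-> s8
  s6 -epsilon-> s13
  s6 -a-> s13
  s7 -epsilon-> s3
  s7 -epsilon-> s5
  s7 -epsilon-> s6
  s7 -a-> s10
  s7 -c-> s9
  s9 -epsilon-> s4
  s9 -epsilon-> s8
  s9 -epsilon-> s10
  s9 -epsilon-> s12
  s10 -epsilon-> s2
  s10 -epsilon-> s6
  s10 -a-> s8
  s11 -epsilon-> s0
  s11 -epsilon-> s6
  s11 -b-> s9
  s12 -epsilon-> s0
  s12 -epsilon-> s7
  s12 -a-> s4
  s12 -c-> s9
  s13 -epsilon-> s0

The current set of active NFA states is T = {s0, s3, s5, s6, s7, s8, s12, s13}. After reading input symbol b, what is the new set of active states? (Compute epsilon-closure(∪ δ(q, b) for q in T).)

{s0, s3, s5, s6, s7, s8, s12, s13}

s3 on b → {s0}.
No b-transition from s0, s5, s6, s7, s8, s12, s13.
Union after reading b: {s0}.
Now take the epsilon-closure:
From s0 via epsilon: add s12.
From s12 via epsilon: add s7.
From s7 via epsilon: add s3, s5, s6.
From s3 via epsilon: add s8.
From s6 via epsilon: add s13.
No new states can be added; the closed set is {s0, s3, s5, s6, s7, s8, s12, s13}.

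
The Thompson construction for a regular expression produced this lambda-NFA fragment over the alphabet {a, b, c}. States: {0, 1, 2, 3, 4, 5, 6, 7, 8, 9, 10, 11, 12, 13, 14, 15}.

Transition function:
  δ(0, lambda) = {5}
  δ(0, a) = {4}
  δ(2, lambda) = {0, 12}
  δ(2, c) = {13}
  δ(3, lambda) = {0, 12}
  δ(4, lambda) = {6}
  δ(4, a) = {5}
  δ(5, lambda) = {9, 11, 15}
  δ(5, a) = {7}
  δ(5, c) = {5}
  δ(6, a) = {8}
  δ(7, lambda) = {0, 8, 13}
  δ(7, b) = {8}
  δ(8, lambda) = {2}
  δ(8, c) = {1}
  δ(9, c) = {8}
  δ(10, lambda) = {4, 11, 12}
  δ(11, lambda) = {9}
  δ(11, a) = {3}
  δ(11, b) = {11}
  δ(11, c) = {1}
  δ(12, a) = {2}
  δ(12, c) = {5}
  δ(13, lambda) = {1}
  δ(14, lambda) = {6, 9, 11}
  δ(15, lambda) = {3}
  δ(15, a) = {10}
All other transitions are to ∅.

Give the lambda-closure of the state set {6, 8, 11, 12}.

Start with {6, 8, 11, 12}.
From 8 via lambda: add 2.
From 11 via lambda: add 9.
From 2 via lambda: add 0.
From 0 via lambda: add 5.
From 5 via lambda: add 15.
From 15 via lambda: add 3.
No new states can be added; the closed set is {0, 2, 3, 5, 6, 8, 9, 11, 12, 15}.

{0, 2, 3, 5, 6, 8, 9, 11, 12, 15}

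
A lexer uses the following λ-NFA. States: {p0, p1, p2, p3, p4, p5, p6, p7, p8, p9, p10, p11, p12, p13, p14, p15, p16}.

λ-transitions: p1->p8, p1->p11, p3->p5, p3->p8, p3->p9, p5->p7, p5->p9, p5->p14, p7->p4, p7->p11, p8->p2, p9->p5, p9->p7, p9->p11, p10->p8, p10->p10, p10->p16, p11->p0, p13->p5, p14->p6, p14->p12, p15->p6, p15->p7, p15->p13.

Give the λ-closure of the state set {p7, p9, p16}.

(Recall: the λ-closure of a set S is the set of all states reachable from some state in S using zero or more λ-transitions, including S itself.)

{p0, p4, p5, p6, p7, p9, p11, p12, p14, p16}

Start with {p7, p9, p16}.
From p7 via λ: add p4, p11.
From p9 via λ: add p5.
From p5 via λ: add p14.
From p11 via λ: add p0.
From p14 via λ: add p6, p12.
No new states can be added; the closed set is {p0, p4, p5, p6, p7, p9, p11, p12, p14, p16}.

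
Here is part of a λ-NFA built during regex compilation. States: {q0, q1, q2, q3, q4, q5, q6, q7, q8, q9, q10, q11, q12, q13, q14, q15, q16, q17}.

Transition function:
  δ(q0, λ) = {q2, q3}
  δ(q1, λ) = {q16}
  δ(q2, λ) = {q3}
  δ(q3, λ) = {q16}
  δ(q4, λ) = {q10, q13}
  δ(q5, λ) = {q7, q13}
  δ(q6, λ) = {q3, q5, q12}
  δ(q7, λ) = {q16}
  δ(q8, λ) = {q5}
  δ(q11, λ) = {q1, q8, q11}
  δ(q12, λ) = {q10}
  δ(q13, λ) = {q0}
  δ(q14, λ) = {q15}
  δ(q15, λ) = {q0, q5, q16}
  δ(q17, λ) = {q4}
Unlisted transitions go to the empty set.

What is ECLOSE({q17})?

{q0, q2, q3, q4, q10, q13, q16, q17}

Start with {q17}.
From q17 via λ: add q4.
From q4 via λ: add q10, q13.
From q13 via λ: add q0.
From q0 via λ: add q2, q3.
From q3 via λ: add q16.
No new states can be added; the closed set is {q0, q2, q3, q4, q10, q13, q16, q17}.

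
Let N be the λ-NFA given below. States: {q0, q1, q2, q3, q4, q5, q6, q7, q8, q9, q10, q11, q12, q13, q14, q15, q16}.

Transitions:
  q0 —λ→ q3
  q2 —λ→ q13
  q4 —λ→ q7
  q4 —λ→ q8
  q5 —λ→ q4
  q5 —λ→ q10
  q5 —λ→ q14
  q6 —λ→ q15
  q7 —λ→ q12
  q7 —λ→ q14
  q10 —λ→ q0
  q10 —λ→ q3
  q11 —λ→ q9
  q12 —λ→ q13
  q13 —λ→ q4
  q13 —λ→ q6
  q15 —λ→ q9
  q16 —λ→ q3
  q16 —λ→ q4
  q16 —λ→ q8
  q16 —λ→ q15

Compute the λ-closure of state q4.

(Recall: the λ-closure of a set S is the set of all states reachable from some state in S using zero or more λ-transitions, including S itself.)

{q4, q6, q7, q8, q9, q12, q13, q14, q15}

Start with {q4}.
From q4 via λ: add q7, q8.
From q7 via λ: add q12, q14.
From q12 via λ: add q13.
From q13 via λ: add q6.
From q6 via λ: add q15.
From q15 via λ: add q9.
No new states can be added; the closed set is {q4, q6, q7, q8, q9, q12, q13, q14, q15}.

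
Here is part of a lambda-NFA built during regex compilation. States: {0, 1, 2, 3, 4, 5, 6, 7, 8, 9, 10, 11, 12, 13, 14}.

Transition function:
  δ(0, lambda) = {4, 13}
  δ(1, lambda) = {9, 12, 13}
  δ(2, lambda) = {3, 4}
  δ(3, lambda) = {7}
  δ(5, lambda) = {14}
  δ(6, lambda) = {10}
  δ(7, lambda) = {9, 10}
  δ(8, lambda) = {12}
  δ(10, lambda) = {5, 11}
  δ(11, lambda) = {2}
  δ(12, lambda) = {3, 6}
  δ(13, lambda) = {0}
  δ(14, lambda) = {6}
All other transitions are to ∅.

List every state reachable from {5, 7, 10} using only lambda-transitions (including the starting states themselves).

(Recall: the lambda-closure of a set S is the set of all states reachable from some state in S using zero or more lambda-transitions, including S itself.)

{2, 3, 4, 5, 6, 7, 9, 10, 11, 14}

Start with {5, 7, 10}.
From 5 via lambda: add 14.
From 7 via lambda: add 9.
From 10 via lambda: add 11.
From 11 via lambda: add 2.
From 14 via lambda: add 6.
From 2 via lambda: add 3, 4.
No new states can be added; the closed set is {2, 3, 4, 5, 6, 7, 9, 10, 11, 14}.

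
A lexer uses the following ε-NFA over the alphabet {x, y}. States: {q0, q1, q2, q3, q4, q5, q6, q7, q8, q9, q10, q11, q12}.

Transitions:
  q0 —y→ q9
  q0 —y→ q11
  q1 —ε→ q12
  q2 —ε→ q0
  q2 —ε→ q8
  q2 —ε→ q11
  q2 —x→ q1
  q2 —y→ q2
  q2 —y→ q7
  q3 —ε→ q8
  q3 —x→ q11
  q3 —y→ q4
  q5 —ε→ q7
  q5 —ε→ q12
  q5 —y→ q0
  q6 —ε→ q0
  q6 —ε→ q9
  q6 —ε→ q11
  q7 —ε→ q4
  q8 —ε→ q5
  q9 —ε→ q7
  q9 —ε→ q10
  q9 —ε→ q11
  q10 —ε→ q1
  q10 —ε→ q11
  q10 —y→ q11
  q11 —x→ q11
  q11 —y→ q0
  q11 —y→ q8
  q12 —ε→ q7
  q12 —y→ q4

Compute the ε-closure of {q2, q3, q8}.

Start with {q2, q3, q8}.
From q2 via ε: add q0, q11.
From q8 via ε: add q5.
From q5 via ε: add q7, q12.
From q7 via ε: add q4.
No new states can be added; the closed set is {q0, q2, q3, q4, q5, q7, q8, q11, q12}.

{q0, q2, q3, q4, q5, q7, q8, q11, q12}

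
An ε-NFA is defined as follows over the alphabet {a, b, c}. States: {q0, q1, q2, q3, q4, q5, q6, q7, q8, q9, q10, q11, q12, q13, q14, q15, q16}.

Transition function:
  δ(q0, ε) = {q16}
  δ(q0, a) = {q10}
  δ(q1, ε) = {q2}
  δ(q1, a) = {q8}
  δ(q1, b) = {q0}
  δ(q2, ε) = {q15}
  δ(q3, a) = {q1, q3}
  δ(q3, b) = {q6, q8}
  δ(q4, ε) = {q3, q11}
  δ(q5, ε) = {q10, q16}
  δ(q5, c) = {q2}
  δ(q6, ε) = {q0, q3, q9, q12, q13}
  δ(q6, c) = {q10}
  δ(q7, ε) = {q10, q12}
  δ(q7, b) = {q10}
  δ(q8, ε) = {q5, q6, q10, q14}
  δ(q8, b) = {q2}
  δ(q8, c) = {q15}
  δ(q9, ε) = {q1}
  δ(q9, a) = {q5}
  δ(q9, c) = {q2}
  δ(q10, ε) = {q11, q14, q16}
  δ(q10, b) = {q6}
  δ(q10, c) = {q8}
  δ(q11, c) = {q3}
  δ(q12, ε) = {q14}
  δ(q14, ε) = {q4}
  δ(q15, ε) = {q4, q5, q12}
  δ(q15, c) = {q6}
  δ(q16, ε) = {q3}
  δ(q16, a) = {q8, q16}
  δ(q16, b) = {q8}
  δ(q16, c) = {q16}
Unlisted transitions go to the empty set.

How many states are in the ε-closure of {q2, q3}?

Start with {q2, q3}.
From q2 via ε: add q15.
From q15 via ε: add q4, q5, q12.
From q4 via ε: add q11.
From q5 via ε: add q10, q16.
From q12 via ε: add q14.
ε-closure = {q2, q3, q4, q5, q10, q11, q12, q14, q15, q16}, which has 10 states.

10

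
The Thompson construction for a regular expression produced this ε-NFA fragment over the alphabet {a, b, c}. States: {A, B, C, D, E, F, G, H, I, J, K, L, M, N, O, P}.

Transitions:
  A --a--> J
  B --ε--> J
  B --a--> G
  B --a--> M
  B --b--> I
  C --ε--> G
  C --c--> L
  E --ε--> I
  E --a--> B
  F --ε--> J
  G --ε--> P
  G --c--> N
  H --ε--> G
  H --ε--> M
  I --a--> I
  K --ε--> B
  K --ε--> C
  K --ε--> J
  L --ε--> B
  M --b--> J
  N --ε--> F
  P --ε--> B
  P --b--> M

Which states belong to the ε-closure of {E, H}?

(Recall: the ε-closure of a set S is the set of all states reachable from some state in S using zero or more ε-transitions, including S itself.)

{B, E, G, H, I, J, M, P}

Start with {E, H}.
From E via ε: add I.
From H via ε: add G, M.
From G via ε: add P.
From P via ε: add B.
From B via ε: add J.
No new states can be added; the closed set is {B, E, G, H, I, J, M, P}.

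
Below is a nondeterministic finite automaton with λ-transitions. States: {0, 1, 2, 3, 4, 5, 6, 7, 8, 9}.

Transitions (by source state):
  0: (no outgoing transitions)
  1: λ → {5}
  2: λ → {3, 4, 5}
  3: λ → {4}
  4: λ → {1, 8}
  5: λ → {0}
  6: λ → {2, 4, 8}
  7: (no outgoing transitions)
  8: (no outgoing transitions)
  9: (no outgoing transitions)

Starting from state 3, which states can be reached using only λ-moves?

Start with {3}.
From 3 via λ: add 4.
From 4 via λ: add 1, 8.
From 1 via λ: add 5.
From 5 via λ: add 0.
No new states can be added; the closed set is {0, 1, 3, 4, 5, 8}.

{0, 1, 3, 4, 5, 8}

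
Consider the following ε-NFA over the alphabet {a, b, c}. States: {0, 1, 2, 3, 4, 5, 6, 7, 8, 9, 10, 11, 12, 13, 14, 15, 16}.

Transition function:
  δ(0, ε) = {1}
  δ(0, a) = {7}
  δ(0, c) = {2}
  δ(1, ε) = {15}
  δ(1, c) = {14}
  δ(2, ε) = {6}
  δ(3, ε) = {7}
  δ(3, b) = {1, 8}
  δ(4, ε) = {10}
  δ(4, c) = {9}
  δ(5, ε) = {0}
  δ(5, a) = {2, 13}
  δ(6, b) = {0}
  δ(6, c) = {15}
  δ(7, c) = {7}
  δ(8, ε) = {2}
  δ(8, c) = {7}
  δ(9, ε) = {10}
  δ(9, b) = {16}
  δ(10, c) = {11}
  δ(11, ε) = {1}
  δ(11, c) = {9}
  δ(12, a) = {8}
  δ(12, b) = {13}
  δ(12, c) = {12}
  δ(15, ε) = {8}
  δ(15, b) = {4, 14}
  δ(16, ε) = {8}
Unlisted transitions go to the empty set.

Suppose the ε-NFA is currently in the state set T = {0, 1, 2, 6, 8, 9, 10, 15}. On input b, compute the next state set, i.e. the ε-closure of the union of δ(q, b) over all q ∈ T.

{0, 1, 2, 4, 6, 8, 10, 14, 15, 16}

6 on b → {0}.
9 on b → {16}.
15 on b → {4, 14}.
No b-transition from 0, 1, 2, 8, 10.
Union after reading b: {0, 4, 14, 16}.
Now take the ε-closure:
From 0 via ε: add 1.
From 4 via ε: add 10.
From 16 via ε: add 8.
From 1 via ε: add 15.
From 8 via ε: add 2.
From 2 via ε: add 6.
No new states can be added; the closed set is {0, 1, 2, 4, 6, 8, 10, 14, 15, 16}.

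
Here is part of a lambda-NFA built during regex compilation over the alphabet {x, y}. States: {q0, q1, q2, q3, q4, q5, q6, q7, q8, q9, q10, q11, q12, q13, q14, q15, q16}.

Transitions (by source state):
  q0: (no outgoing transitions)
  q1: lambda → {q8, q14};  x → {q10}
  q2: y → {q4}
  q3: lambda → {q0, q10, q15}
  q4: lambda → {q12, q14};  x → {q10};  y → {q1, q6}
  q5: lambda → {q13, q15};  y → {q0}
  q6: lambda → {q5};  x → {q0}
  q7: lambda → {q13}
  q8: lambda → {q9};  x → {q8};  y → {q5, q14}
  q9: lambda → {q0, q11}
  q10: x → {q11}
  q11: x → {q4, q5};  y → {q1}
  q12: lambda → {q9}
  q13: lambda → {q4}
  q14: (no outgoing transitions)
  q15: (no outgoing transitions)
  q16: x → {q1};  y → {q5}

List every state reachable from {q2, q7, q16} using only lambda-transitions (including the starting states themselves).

Start with {q2, q7, q16}.
From q7 via lambda: add q13.
From q13 via lambda: add q4.
From q4 via lambda: add q12, q14.
From q12 via lambda: add q9.
From q9 via lambda: add q0, q11.
No new states can be added; the closed set is {q0, q2, q4, q7, q9, q11, q12, q13, q14, q16}.

{q0, q2, q4, q7, q9, q11, q12, q13, q14, q16}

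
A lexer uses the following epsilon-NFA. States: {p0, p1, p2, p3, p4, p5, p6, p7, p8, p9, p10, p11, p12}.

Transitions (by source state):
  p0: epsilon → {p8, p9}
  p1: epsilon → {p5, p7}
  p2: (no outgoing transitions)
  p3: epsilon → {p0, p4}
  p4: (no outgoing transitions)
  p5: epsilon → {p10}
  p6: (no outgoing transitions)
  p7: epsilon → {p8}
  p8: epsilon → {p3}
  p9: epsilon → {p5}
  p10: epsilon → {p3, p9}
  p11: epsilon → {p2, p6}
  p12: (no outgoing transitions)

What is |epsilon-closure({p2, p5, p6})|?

Start with {p2, p5, p6}.
From p5 via epsilon: add p10.
From p10 via epsilon: add p3, p9.
From p3 via epsilon: add p0, p4.
From p0 via epsilon: add p8.
epsilon-closure = {p0, p2, p3, p4, p5, p6, p8, p9, p10}, which has 9 states.

9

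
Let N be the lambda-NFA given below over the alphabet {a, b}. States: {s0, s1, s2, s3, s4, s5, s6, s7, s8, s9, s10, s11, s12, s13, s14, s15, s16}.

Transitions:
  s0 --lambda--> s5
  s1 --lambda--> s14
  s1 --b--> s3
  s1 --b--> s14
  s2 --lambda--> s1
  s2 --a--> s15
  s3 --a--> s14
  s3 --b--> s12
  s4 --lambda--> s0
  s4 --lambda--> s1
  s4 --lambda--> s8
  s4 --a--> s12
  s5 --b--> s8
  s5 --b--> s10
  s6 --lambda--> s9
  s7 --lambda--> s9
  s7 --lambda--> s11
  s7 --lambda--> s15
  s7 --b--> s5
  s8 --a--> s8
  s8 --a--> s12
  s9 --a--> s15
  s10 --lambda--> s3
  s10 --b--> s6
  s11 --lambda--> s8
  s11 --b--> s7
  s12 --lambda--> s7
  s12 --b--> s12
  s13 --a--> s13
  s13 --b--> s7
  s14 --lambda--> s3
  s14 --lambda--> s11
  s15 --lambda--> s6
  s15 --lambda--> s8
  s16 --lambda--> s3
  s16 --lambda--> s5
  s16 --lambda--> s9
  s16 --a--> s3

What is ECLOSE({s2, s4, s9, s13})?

Start with {s2, s4, s9, s13}.
From s2 via lambda: add s1.
From s4 via lambda: add s0, s8.
From s0 via lambda: add s5.
From s1 via lambda: add s14.
From s14 via lambda: add s3, s11.
No new states can be added; the closed set is {s0, s1, s2, s3, s4, s5, s8, s9, s11, s13, s14}.

{s0, s1, s2, s3, s4, s5, s8, s9, s11, s13, s14}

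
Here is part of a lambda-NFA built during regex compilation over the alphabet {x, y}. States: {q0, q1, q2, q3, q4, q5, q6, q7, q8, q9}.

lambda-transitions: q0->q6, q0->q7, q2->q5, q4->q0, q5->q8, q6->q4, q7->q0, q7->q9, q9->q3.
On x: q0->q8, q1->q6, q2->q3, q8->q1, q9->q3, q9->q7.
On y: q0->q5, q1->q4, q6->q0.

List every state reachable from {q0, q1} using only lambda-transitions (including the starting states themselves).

Start with {q0, q1}.
From q0 via lambda: add q6, q7.
From q6 via lambda: add q4.
From q7 via lambda: add q9.
From q9 via lambda: add q3.
No new states can be added; the closed set is {q0, q1, q3, q4, q6, q7, q9}.

{q0, q1, q3, q4, q6, q7, q9}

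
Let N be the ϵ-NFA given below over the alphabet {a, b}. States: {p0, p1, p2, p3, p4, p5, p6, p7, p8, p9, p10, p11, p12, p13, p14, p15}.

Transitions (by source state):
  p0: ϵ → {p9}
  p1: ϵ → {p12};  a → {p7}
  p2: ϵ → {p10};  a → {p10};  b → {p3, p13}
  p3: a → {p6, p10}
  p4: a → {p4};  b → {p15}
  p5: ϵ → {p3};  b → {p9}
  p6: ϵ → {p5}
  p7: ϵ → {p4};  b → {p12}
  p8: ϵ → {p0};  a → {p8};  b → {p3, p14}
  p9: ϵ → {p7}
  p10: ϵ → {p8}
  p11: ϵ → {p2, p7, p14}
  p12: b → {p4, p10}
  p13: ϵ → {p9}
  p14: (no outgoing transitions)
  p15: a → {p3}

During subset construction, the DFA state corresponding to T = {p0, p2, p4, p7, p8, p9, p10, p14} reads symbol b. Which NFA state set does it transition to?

p2 on b → {p3, p13}.
p4 on b → {p15}.
p7 on b → {p12}.
p8 on b → {p3, p14}.
No b-transition from p0, p9, p10, p14.
Union after reading b: {p3, p12, p13, p14, p15}.
Now take the ϵ-closure:
From p13 via ϵ: add p9.
From p9 via ϵ: add p7.
From p7 via ϵ: add p4.
No new states can be added; the closed set is {p3, p4, p7, p9, p12, p13, p14, p15}.

{p3, p4, p7, p9, p12, p13, p14, p15}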